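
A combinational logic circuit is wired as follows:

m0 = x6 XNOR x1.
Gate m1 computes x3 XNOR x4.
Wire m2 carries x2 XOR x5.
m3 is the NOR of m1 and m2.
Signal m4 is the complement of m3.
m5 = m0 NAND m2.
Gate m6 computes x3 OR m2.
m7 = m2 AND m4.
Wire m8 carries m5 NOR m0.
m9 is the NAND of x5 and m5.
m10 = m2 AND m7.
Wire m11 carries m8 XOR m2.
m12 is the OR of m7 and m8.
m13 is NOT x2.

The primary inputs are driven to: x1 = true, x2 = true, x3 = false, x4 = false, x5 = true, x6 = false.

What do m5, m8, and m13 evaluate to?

m5 = true  m8 = false  m13 = false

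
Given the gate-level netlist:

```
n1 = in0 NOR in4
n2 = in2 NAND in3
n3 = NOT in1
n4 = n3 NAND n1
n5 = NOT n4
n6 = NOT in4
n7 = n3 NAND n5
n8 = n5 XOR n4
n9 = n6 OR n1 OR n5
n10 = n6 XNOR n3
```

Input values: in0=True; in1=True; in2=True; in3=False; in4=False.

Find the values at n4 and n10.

n1 = in0 NOR in4 = True NOR False = False
n3 = NOT in1 = NOT True = False
n4 = n3 NAND n1 = False NAND False = True
n6 = NOT in4 = NOT False = True
n10 = n6 XNOR n3 = True XNOR False = False

n4 = True  n10 = False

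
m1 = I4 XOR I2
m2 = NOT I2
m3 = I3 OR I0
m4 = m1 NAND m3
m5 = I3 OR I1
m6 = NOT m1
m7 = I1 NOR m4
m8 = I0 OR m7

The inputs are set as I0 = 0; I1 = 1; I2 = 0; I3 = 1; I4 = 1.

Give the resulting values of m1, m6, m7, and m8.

m1 = 1, m6 = 0, m7 = 0, m8 = 0

m1 = I4 XOR I2 = 1 XOR 0 = 1
m3 = I3 OR I0 = 1 OR 0 = 1
m4 = m1 NAND m3 = 1 NAND 1 = 0
m6 = NOT m1 = NOT 1 = 0
m7 = I1 NOR m4 = 1 NOR 0 = 0
m8 = I0 OR m7 = 0 OR 0 = 0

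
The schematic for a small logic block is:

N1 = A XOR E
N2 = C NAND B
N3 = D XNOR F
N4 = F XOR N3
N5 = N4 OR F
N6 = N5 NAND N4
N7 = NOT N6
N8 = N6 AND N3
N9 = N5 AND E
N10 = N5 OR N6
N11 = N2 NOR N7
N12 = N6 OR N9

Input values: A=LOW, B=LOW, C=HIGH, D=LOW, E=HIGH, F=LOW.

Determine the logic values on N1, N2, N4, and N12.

N1 = HIGH  N2 = HIGH  N4 = HIGH  N12 = HIGH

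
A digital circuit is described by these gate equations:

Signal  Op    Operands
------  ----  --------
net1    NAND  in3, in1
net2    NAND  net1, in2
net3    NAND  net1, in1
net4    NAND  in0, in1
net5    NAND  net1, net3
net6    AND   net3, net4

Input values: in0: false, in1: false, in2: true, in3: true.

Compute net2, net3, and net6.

net2 = false, net3 = true, net6 = true

net1 = in3 NAND in1 = true NAND false = true
net2 = net1 NAND in2 = true NAND true = false
net3 = net1 NAND in1 = true NAND false = true
net4 = in0 NAND in1 = false NAND false = true
net6 = net3 AND net4 = true AND true = true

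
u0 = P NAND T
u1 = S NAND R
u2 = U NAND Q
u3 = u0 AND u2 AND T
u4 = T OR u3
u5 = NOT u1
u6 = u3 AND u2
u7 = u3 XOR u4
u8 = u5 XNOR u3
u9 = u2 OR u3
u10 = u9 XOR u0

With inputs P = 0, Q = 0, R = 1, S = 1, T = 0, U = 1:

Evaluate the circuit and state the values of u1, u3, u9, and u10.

u1 = 0; u3 = 0; u9 = 1; u10 = 0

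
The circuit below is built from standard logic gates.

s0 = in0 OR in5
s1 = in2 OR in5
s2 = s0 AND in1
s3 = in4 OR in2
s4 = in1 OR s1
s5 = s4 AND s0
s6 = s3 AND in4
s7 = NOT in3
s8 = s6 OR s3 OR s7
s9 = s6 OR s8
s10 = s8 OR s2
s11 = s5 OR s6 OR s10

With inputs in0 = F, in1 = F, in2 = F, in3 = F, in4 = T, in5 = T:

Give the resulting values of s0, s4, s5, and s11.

s0 = T, s4 = T, s5 = T, s11 = T

s0 = in0 OR in5 = F OR T = T
s1 = in2 OR in5 = F OR T = T
s2 = s0 AND in1 = T AND F = F
s3 = in4 OR in2 = T OR F = T
s4 = in1 OR s1 = F OR T = T
s5 = s4 AND s0 = T AND T = T
s6 = s3 AND in4 = T AND T = T
s7 = NOT in3 = NOT F = T
s8 = s6 OR s3 OR s7 = T OR T OR T = T
s10 = s8 OR s2 = T OR F = T
s11 = s5 OR s6 OR s10 = T OR T OR T = T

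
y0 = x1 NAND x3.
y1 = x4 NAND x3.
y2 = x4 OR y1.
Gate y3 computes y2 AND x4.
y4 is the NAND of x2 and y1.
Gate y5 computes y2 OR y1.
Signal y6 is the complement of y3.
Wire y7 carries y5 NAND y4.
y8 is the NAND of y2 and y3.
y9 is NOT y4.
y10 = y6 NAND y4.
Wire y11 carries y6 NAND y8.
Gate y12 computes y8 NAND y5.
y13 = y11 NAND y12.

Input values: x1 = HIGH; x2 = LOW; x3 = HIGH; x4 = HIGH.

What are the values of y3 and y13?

y1 = x4 NAND x3 = HIGH NAND HIGH = LOW
y2 = x4 OR y1 = HIGH OR LOW = HIGH
y3 = y2 AND x4 = HIGH AND HIGH = HIGH
y5 = y2 OR y1 = HIGH OR LOW = HIGH
y6 = NOT y3 = NOT HIGH = LOW
y8 = y2 NAND y3 = HIGH NAND HIGH = LOW
y11 = y6 NAND y8 = LOW NAND LOW = HIGH
y12 = y8 NAND y5 = LOW NAND HIGH = HIGH
y13 = y11 NAND y12 = HIGH NAND HIGH = LOW

y3 = HIGH, y13 = LOW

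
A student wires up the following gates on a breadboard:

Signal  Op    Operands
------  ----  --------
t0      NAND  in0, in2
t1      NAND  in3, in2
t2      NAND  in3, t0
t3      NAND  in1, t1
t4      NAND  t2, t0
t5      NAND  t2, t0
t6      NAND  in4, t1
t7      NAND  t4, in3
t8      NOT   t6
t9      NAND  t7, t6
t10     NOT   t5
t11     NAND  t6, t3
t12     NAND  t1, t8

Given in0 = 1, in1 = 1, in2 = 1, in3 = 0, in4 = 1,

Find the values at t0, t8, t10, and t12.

t0 = 0; t8 = 1; t10 = 0; t12 = 0

t0 = in0 NAND in2 = 1 NAND 1 = 0
t1 = in3 NAND in2 = 0 NAND 1 = 1
t2 = in3 NAND t0 = 0 NAND 0 = 1
t5 = t2 NAND t0 = 1 NAND 0 = 1
t6 = in4 NAND t1 = 1 NAND 1 = 0
t8 = NOT t6 = NOT 0 = 1
t10 = NOT t5 = NOT 1 = 0
t12 = t1 NAND t8 = 1 NAND 1 = 0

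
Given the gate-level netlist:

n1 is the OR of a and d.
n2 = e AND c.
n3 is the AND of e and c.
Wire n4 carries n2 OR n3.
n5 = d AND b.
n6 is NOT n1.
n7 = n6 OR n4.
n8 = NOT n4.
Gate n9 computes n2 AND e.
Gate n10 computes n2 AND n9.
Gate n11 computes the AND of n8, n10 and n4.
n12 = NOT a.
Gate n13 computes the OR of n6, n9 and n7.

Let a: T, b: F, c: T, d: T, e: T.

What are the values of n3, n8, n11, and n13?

n3 = T, n8 = F, n11 = F, n13 = T

n1 = a OR d = T OR T = T
n2 = e AND c = T AND T = T
n3 = e AND c = T AND T = T
n4 = n2 OR n3 = T OR T = T
n6 = NOT n1 = NOT T = F
n7 = n6 OR n4 = F OR T = T
n8 = NOT n4 = NOT T = F
n9 = n2 AND e = T AND T = T
n10 = n2 AND n9 = T AND T = T
n11 = n8 AND n10 AND n4 = F AND T AND T = F
n13 = n6 OR n9 OR n7 = F OR T OR T = T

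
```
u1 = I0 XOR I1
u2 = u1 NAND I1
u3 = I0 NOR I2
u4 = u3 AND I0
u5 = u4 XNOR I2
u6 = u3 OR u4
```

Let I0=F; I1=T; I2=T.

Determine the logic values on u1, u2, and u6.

u1 = T; u2 = F; u6 = F

u1 = I0 XOR I1 = F XOR T = T
u2 = u1 NAND I1 = T NAND T = F
u3 = I0 NOR I2 = F NOR T = F
u4 = u3 AND I0 = F AND F = F
u6 = u3 OR u4 = F OR F = F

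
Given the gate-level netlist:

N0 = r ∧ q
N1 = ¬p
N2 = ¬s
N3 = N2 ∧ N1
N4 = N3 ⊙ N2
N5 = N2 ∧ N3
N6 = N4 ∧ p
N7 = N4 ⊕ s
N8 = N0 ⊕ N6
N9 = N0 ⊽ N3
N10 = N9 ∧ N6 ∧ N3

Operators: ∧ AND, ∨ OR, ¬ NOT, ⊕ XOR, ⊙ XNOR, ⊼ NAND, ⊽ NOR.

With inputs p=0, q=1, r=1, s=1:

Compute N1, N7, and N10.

N1 = 1  N7 = 0  N10 = 0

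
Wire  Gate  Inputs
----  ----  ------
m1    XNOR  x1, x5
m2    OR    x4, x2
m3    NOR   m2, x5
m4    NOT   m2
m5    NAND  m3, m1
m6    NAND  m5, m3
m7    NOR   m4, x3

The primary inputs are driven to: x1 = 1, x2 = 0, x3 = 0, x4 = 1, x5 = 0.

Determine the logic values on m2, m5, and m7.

m2 = 1; m5 = 1; m7 = 1

m1 = x1 XNOR x5 = 1 XNOR 0 = 0
m2 = x4 OR x2 = 1 OR 0 = 1
m3 = m2 NOR x5 = 1 NOR 0 = 0
m4 = NOT m2 = NOT 1 = 0
m5 = m3 NAND m1 = 0 NAND 0 = 1
m7 = m4 NOR x3 = 0 NOR 0 = 1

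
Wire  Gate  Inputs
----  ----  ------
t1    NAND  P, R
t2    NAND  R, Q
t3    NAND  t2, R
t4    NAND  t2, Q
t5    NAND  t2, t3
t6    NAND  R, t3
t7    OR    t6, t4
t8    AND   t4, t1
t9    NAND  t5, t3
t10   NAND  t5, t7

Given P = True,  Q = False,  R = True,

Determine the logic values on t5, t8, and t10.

t5 = True; t8 = False; t10 = False

t1 = P NAND R = True NAND True = False
t2 = R NAND Q = True NAND False = True
t3 = t2 NAND R = True NAND True = False
t4 = t2 NAND Q = True NAND False = True
t5 = t2 NAND t3 = True NAND False = True
t6 = R NAND t3 = True NAND False = True
t7 = t6 OR t4 = True OR True = True
t8 = t4 AND t1 = True AND False = False
t10 = t5 NAND t7 = True NAND True = False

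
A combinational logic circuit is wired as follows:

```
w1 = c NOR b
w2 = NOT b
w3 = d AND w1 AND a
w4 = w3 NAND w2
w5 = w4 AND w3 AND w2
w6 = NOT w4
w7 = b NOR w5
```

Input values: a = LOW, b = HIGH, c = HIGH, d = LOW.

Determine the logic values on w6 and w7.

w1 = c NOR b = HIGH NOR HIGH = LOW
w2 = NOT b = NOT HIGH = LOW
w3 = d AND w1 AND a = LOW AND LOW AND LOW = LOW
w4 = w3 NAND w2 = LOW NAND LOW = HIGH
w5 = w4 AND w3 AND w2 = HIGH AND LOW AND LOW = LOW
w6 = NOT w4 = NOT HIGH = LOW
w7 = b NOR w5 = HIGH NOR LOW = LOW

w6 = LOW, w7 = LOW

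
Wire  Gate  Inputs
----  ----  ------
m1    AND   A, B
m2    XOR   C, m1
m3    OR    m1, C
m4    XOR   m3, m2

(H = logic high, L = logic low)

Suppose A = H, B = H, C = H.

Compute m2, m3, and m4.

m1 = A AND B = H AND H = H
m2 = C XOR m1 = H XOR H = L
m3 = m1 OR C = H OR H = H
m4 = m3 XOR m2 = H XOR L = H

m2 = L; m3 = H; m4 = H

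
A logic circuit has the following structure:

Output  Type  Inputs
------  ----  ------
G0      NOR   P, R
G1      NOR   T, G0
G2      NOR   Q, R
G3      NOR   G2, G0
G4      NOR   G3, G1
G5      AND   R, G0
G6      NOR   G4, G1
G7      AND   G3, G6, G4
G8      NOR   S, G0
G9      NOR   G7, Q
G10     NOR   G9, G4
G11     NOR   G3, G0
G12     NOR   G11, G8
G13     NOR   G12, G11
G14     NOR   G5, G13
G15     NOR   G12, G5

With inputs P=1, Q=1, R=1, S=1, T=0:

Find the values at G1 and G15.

G1 = 1; G15 = 0

G0 = P NOR R = 1 NOR 1 = 0
G1 = T NOR G0 = 0 NOR 0 = 1
G2 = Q NOR R = 1 NOR 1 = 0
G3 = G2 NOR G0 = 0 NOR 0 = 1
G5 = R AND G0 = 1 AND 0 = 0
G8 = S NOR G0 = 1 NOR 0 = 0
G11 = G3 NOR G0 = 1 NOR 0 = 0
G12 = G11 NOR G8 = 0 NOR 0 = 1
G15 = G12 NOR G5 = 1 NOR 0 = 0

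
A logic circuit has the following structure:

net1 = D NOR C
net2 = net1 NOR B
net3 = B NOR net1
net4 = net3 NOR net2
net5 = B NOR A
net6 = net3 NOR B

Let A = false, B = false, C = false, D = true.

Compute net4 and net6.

net1 = D NOR C = true NOR false = false
net2 = net1 NOR B = false NOR false = true
net3 = B NOR net1 = false NOR false = true
net4 = net3 NOR net2 = true NOR true = false
net6 = net3 NOR B = true NOR false = false

net4 = false, net6 = false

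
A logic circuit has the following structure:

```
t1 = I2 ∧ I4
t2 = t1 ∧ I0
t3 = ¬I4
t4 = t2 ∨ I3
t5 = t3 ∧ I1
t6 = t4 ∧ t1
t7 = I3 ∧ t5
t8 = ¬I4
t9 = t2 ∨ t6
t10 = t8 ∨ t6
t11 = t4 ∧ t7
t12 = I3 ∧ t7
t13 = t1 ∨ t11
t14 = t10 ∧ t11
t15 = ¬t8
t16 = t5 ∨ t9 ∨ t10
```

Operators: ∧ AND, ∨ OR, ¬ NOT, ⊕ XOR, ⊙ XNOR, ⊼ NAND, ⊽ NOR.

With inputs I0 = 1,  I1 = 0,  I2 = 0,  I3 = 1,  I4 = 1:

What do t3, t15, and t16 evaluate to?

t1 = I2 AND I4 = 0 AND 1 = 0
t2 = t1 AND I0 = 0 AND 1 = 0
t3 = NOT I4 = NOT 1 = 0
t4 = t2 OR I3 = 0 OR 1 = 1
t5 = t3 AND I1 = 0 AND 0 = 0
t6 = t4 AND t1 = 1 AND 0 = 0
t8 = NOT I4 = NOT 1 = 0
t9 = t2 OR t6 = 0 OR 0 = 0
t10 = t8 OR t6 = 0 OR 0 = 0
t15 = NOT t8 = NOT 0 = 1
t16 = t5 OR t9 OR t10 = 0 OR 0 OR 0 = 0

t3 = 0, t15 = 1, t16 = 0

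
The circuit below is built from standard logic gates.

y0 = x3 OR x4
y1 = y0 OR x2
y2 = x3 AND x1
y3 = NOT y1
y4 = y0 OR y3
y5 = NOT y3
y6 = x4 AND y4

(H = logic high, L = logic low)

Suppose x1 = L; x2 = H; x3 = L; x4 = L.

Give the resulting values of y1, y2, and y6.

y0 = x3 OR x4 = L OR L = L
y1 = y0 OR x2 = L OR H = H
y2 = x3 AND x1 = L AND L = L
y3 = NOT y1 = NOT H = L
y4 = y0 OR y3 = L OR L = L
y6 = x4 AND y4 = L AND L = L

y1 = H, y2 = L, y6 = L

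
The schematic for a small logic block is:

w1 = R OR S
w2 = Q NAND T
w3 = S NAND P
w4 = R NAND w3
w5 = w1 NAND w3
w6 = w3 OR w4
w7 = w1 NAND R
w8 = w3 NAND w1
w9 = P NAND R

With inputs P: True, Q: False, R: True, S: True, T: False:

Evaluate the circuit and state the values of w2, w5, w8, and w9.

w2 = True, w5 = True, w8 = True, w9 = False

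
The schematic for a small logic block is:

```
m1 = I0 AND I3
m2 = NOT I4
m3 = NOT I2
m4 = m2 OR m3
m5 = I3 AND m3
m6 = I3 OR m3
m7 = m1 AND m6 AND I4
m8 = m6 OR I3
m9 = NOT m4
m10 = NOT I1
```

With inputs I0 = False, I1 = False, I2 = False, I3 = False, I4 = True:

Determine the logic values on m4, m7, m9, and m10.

m4 = True, m7 = False, m9 = False, m10 = True

m1 = I0 AND I3 = False AND False = False
m2 = NOT I4 = NOT True = False
m3 = NOT I2 = NOT False = True
m4 = m2 OR m3 = False OR True = True
m6 = I3 OR m3 = False OR True = True
m7 = m1 AND m6 AND I4 = False AND True AND True = False
m9 = NOT m4 = NOT True = False
m10 = NOT I1 = NOT False = True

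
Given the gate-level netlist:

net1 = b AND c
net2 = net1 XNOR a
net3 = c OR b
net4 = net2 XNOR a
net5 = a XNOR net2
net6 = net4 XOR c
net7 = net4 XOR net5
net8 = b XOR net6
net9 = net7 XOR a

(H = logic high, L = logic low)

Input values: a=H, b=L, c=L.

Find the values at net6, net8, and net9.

net1 = b AND c = L AND L = L
net2 = net1 XNOR a = L XNOR H = L
net4 = net2 XNOR a = L XNOR H = L
net5 = a XNOR net2 = H XNOR L = L
net6 = net4 XOR c = L XOR L = L
net7 = net4 XOR net5 = L XOR L = L
net8 = b XOR net6 = L XOR L = L
net9 = net7 XOR a = L XOR H = H

net6 = L; net8 = L; net9 = H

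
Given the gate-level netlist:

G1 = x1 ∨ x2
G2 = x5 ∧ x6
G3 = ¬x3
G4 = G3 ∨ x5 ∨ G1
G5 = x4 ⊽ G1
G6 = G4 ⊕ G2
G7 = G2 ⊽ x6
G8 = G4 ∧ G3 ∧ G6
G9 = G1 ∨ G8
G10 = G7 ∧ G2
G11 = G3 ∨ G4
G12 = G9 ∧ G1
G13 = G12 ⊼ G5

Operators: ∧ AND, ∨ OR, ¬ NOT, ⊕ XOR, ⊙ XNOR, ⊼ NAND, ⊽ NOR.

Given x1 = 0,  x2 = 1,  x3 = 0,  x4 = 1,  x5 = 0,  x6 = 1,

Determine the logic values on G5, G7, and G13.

G1 = x1 OR x2 = 0 OR 1 = 1
G2 = x5 AND x6 = 0 AND 1 = 0
G3 = NOT x3 = NOT 0 = 1
G4 = G3 OR x5 OR G1 = 1 OR 0 OR 1 = 1
G5 = x4 NOR G1 = 1 NOR 1 = 0
G6 = G4 XOR G2 = 1 XOR 0 = 1
G7 = G2 NOR x6 = 0 NOR 1 = 0
G8 = G4 AND G3 AND G6 = 1 AND 1 AND 1 = 1
G9 = G1 OR G8 = 1 OR 1 = 1
G12 = G9 AND G1 = 1 AND 1 = 1
G13 = G12 NAND G5 = 1 NAND 0 = 1

G5 = 0; G7 = 0; G13 = 1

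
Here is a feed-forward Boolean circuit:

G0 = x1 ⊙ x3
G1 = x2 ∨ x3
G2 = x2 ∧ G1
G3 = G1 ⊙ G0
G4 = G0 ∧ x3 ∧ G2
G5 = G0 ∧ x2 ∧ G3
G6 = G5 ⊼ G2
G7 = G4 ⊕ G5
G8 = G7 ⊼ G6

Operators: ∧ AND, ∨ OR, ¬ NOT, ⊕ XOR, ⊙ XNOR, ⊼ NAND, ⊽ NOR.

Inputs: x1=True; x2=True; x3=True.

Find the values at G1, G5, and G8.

G1 = True  G5 = True  G8 = True

G0 = x1 XNOR x3 = True XNOR True = True
G1 = x2 OR x3 = True OR True = True
G2 = x2 AND G1 = True AND True = True
G3 = G1 XNOR G0 = True XNOR True = True
G4 = G0 AND x3 AND G2 = True AND True AND True = True
G5 = G0 AND x2 AND G3 = True AND True AND True = True
G6 = G5 NAND G2 = True NAND True = False
G7 = G4 XOR G5 = True XOR True = False
G8 = G7 NAND G6 = False NAND False = True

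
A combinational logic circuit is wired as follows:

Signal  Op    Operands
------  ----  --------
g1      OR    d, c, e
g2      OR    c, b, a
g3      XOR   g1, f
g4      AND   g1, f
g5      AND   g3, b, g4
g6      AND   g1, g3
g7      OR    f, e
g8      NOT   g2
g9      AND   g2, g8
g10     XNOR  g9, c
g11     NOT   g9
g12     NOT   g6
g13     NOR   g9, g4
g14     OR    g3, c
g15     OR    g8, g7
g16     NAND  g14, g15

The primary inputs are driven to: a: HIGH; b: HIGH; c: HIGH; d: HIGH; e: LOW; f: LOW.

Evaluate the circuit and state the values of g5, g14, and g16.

g5 = LOW, g14 = HIGH, g16 = HIGH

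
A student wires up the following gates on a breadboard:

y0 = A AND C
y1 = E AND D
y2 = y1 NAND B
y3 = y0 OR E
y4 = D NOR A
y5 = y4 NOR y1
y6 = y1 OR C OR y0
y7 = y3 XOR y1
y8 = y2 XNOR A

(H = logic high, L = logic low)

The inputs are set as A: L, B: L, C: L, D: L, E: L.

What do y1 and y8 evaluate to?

y1 = L, y8 = L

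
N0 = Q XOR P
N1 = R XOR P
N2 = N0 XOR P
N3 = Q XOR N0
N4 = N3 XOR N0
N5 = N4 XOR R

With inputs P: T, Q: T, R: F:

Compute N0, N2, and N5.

N0 = Q XOR P = T XOR T = F
N2 = N0 XOR P = F XOR T = T
N3 = Q XOR N0 = T XOR F = T
N4 = N3 XOR N0 = T XOR F = T
N5 = N4 XOR R = T XOR F = T

N0 = F, N2 = T, N5 = T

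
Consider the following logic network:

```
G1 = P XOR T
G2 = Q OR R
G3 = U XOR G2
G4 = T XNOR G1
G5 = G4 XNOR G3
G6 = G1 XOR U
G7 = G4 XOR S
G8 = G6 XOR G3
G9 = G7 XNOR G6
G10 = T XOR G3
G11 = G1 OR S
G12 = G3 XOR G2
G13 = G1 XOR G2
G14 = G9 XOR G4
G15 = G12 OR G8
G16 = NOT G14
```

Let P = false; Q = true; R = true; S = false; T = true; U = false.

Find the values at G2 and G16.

G1 = P XOR T = false XOR true = true
G2 = Q OR R = true OR true = true
G4 = T XNOR G1 = true XNOR true = true
G6 = G1 XOR U = true XOR false = true
G7 = G4 XOR S = true XOR false = true
G9 = G7 XNOR G6 = true XNOR true = true
G14 = G9 XOR G4 = true XOR true = false
G16 = NOT G14 = NOT false = true

G2 = true, G16 = true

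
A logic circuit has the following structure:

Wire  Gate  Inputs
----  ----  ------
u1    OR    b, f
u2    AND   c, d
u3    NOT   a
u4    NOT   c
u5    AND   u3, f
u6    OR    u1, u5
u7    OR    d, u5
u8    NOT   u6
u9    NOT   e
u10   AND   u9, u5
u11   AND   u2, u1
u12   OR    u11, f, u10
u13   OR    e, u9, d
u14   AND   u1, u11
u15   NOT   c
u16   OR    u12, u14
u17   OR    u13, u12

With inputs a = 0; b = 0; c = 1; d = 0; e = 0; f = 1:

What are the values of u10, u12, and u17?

u10 = 1  u12 = 1  u17 = 1

u1 = b OR f = 0 OR 1 = 1
u2 = c AND d = 1 AND 0 = 0
u3 = NOT a = NOT 0 = 1
u5 = u3 AND f = 1 AND 1 = 1
u9 = NOT e = NOT 0 = 1
u10 = u9 AND u5 = 1 AND 1 = 1
u11 = u2 AND u1 = 0 AND 1 = 0
u12 = u11 OR f OR u10 = 0 OR 1 OR 1 = 1
u13 = e OR u9 OR d = 0 OR 1 OR 0 = 1
u17 = u13 OR u12 = 1 OR 1 = 1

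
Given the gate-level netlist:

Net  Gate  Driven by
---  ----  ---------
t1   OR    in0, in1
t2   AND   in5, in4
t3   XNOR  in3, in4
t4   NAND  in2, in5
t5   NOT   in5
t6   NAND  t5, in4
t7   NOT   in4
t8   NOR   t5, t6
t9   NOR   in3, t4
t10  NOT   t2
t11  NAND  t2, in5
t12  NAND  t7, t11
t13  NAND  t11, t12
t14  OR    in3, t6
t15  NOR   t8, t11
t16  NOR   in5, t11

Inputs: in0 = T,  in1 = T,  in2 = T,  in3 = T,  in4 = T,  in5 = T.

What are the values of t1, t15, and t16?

t1 = T, t15 = T, t16 = F

t1 = in0 OR in1 = T OR T = T
t2 = in5 AND in4 = T AND T = T
t5 = NOT in5 = NOT T = F
t6 = t5 NAND in4 = F NAND T = T
t8 = t5 NOR t6 = F NOR T = F
t11 = t2 NAND in5 = T NAND T = F
t15 = t8 NOR t11 = F NOR F = T
t16 = in5 NOR t11 = T NOR F = F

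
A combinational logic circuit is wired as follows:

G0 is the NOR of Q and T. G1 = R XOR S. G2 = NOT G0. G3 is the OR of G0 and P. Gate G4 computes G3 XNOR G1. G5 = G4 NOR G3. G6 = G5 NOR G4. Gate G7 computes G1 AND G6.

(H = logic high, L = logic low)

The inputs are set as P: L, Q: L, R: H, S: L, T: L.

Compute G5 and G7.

G5 = L, G7 = L

G0 = Q NOR T = L NOR L = H
G1 = R XOR S = H XOR L = H
G3 = G0 OR P = H OR L = H
G4 = G3 XNOR G1 = H XNOR H = H
G5 = G4 NOR G3 = H NOR H = L
G6 = G5 NOR G4 = L NOR H = L
G7 = G1 AND G6 = H AND L = L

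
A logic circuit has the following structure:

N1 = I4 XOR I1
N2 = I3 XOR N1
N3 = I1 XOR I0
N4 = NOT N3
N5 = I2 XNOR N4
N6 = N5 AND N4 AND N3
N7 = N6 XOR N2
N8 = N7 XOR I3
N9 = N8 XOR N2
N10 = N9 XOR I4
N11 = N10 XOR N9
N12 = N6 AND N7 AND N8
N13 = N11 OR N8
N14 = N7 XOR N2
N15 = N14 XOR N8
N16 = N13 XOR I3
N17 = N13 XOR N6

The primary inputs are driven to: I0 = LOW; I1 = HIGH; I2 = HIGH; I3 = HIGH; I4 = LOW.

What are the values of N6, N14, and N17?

N6 = LOW, N14 = LOW, N17 = HIGH

N1 = I4 XOR I1 = LOW XOR HIGH = HIGH
N2 = I3 XOR N1 = HIGH XOR HIGH = LOW
N3 = I1 XOR I0 = HIGH XOR LOW = HIGH
N4 = NOT N3 = NOT HIGH = LOW
N5 = I2 XNOR N4 = HIGH XNOR LOW = LOW
N6 = N5 AND N4 AND N3 = LOW AND LOW AND HIGH = LOW
N7 = N6 XOR N2 = LOW XOR LOW = LOW
N8 = N7 XOR I3 = LOW XOR HIGH = HIGH
N9 = N8 XOR N2 = HIGH XOR LOW = HIGH
N10 = N9 XOR I4 = HIGH XOR LOW = HIGH
N11 = N10 XOR N9 = HIGH XOR HIGH = LOW
N13 = N11 OR N8 = LOW OR HIGH = HIGH
N14 = N7 XOR N2 = LOW XOR LOW = LOW
N17 = N13 XOR N6 = HIGH XOR LOW = HIGH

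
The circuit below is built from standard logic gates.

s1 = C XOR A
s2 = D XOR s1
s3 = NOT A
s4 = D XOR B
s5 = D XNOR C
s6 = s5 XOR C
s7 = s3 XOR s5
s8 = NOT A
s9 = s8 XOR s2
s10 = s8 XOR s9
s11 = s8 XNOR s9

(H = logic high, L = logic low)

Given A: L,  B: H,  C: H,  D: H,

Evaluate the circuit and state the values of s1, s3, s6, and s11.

s1 = C XOR A = H XOR L = H
s2 = D XOR s1 = H XOR H = L
s3 = NOT A = NOT L = H
s5 = D XNOR C = H XNOR H = H
s6 = s5 XOR C = H XOR H = L
s8 = NOT A = NOT L = H
s9 = s8 XOR s2 = H XOR L = H
s11 = s8 XNOR s9 = H XNOR H = H

s1 = H; s3 = H; s6 = L; s11 = H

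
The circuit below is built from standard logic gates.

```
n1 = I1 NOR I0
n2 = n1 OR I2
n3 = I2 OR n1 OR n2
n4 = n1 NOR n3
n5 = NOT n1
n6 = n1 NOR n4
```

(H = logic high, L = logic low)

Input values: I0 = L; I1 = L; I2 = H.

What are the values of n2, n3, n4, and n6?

n2 = H; n3 = H; n4 = L; n6 = L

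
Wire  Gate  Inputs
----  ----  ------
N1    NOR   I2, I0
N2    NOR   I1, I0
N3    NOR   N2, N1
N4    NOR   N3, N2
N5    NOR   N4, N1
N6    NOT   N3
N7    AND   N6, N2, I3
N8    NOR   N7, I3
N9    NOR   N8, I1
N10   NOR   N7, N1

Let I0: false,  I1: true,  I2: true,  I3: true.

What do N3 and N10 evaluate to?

N1 = I2 NOR I0 = true NOR false = false
N2 = I1 NOR I0 = true NOR false = false
N3 = N2 NOR N1 = false NOR false = true
N6 = NOT N3 = NOT true = false
N7 = N6 AND N2 AND I3 = false AND false AND true = false
N10 = N7 NOR N1 = false NOR false = true

N3 = true  N10 = true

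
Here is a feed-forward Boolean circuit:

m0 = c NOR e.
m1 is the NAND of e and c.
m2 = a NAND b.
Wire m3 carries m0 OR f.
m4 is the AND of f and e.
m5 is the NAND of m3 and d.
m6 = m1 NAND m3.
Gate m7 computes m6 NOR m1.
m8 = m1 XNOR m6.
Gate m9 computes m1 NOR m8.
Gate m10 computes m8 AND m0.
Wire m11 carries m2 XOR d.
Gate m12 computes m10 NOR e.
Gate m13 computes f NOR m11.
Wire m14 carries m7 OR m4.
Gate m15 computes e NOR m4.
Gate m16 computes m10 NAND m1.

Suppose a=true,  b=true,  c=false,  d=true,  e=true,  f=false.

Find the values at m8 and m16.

m8 = true; m16 = true

m0 = c NOR e = false NOR true = false
m1 = e NAND c = true NAND false = true
m3 = m0 OR f = false OR false = false
m6 = m1 NAND m3 = true NAND false = true
m8 = m1 XNOR m6 = true XNOR true = true
m10 = m8 AND m0 = true AND false = false
m16 = m10 NAND m1 = false NAND true = true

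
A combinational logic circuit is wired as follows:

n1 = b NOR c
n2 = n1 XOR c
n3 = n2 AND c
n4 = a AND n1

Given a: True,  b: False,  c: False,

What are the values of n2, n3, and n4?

n2 = True  n3 = False  n4 = True

n1 = b NOR c = False NOR False = True
n2 = n1 XOR c = True XOR False = True
n3 = n2 AND c = True AND False = False
n4 = a AND n1 = True AND True = True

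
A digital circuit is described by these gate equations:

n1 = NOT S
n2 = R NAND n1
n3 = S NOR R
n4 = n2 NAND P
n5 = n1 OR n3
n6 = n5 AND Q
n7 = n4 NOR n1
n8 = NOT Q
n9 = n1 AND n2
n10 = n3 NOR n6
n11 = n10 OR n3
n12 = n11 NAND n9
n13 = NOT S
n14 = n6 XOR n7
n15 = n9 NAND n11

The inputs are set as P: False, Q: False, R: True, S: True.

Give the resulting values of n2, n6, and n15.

n2 = True, n6 = False, n15 = True

n1 = NOT S = NOT True = False
n2 = R NAND n1 = True NAND False = True
n3 = S NOR R = True NOR True = False
n5 = n1 OR n3 = False OR False = False
n6 = n5 AND Q = False AND False = False
n9 = n1 AND n2 = False AND True = False
n10 = n3 NOR n6 = False NOR False = True
n11 = n10 OR n3 = True OR False = True
n15 = n9 NAND n11 = False NAND True = True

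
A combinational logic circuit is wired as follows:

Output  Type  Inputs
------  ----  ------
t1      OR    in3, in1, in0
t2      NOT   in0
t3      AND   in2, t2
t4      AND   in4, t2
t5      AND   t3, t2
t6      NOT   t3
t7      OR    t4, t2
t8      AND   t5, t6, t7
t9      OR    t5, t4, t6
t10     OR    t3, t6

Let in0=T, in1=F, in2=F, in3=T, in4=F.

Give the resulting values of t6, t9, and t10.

t2 = NOT in0 = NOT T = F
t3 = in2 AND t2 = F AND F = F
t4 = in4 AND t2 = F AND F = F
t5 = t3 AND t2 = F AND F = F
t6 = NOT t3 = NOT F = T
t9 = t5 OR t4 OR t6 = F OR F OR T = T
t10 = t3 OR t6 = F OR T = T

t6 = T, t9 = T, t10 = T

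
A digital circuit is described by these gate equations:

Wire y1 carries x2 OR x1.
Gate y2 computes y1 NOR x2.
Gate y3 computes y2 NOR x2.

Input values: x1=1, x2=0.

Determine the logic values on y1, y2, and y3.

y1 = 1, y2 = 0, y3 = 1

y1 = x2 OR x1 = 0 OR 1 = 1
y2 = y1 NOR x2 = 1 NOR 0 = 0
y3 = y2 NOR x2 = 0 NOR 0 = 1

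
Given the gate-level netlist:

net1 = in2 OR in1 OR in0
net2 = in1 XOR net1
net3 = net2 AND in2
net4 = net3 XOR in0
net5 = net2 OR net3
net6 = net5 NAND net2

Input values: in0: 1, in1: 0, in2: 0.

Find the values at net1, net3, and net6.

net1 = in2 OR in1 OR in0 = 0 OR 0 OR 1 = 1
net2 = in1 XOR net1 = 0 XOR 1 = 1
net3 = net2 AND in2 = 1 AND 0 = 0
net5 = net2 OR net3 = 1 OR 0 = 1
net6 = net5 NAND net2 = 1 NAND 1 = 0

net1 = 1, net3 = 0, net6 = 0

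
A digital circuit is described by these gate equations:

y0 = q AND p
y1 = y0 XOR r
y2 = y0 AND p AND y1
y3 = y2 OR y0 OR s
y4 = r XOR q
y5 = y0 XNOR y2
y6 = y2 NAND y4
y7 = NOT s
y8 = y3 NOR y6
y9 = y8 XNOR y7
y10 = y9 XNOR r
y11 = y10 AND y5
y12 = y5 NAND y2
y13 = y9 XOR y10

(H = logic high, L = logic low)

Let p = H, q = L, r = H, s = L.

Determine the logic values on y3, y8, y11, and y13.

y3 = L, y8 = L, y11 = L, y13 = L

y0 = q AND p = L AND H = L
y1 = y0 XOR r = L XOR H = H
y2 = y0 AND p AND y1 = L AND H AND H = L
y3 = y2 OR y0 OR s = L OR L OR L = L
y4 = r XOR q = H XOR L = H
y5 = y0 XNOR y2 = L XNOR L = H
y6 = y2 NAND y4 = L NAND H = H
y7 = NOT s = NOT L = H
y8 = y3 NOR y6 = L NOR H = L
y9 = y8 XNOR y7 = L XNOR H = L
y10 = y9 XNOR r = L XNOR H = L
y11 = y10 AND y5 = L AND H = L
y13 = y9 XOR y10 = L XOR L = L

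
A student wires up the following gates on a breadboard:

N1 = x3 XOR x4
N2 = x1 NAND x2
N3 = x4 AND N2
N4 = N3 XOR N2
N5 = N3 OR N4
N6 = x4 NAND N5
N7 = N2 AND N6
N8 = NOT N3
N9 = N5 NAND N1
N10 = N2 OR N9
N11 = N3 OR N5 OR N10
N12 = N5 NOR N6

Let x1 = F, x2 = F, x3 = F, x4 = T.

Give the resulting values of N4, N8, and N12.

N4 = F, N8 = F, N12 = F

N2 = x1 NAND x2 = F NAND F = T
N3 = x4 AND N2 = T AND T = T
N4 = N3 XOR N2 = T XOR T = F
N5 = N3 OR N4 = T OR F = T
N6 = x4 NAND N5 = T NAND T = F
N8 = NOT N3 = NOT T = F
N12 = N5 NOR N6 = T NOR F = F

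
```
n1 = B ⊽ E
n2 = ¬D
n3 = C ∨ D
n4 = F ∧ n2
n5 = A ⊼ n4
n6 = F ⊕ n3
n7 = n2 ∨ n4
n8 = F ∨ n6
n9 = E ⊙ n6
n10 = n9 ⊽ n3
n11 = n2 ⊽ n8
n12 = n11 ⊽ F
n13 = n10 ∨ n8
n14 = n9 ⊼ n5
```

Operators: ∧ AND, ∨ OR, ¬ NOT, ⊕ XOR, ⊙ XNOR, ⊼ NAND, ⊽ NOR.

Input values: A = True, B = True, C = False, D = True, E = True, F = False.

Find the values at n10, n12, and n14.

n10 = False, n12 = True, n14 = False

n2 = NOT D = NOT True = False
n3 = C OR D = False OR True = True
n4 = F AND n2 = False AND False = False
n5 = A NAND n4 = True NAND False = True
n6 = F XOR n3 = False XOR True = True
n8 = F OR n6 = False OR True = True
n9 = E XNOR n6 = True XNOR True = True
n10 = n9 NOR n3 = True NOR True = False
n11 = n2 NOR n8 = False NOR True = False
n12 = n11 NOR F = False NOR False = True
n14 = n9 NAND n5 = True NAND True = False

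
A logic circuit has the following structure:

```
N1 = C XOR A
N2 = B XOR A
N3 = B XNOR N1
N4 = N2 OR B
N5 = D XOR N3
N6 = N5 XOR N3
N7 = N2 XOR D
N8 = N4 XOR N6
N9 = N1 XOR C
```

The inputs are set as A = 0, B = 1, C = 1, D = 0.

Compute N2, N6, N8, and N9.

N2 = 1; N6 = 0; N8 = 1; N9 = 0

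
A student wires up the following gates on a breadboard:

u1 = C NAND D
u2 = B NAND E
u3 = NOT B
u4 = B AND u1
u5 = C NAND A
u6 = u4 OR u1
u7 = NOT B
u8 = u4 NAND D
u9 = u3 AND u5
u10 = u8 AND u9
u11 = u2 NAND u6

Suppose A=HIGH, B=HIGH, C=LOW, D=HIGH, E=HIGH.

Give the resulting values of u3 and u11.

u1 = C NAND D = LOW NAND HIGH = HIGH
u2 = B NAND E = HIGH NAND HIGH = LOW
u3 = NOT B = NOT HIGH = LOW
u4 = B AND u1 = HIGH AND HIGH = HIGH
u6 = u4 OR u1 = HIGH OR HIGH = HIGH
u11 = u2 NAND u6 = LOW NAND HIGH = HIGH

u3 = LOW; u11 = HIGH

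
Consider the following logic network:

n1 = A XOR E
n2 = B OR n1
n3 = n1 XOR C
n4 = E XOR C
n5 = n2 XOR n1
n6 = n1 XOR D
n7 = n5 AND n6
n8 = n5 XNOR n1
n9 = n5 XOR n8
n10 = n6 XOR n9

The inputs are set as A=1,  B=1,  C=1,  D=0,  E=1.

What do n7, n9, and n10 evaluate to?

n7 = 0  n9 = 1  n10 = 1

n1 = A XOR E = 1 XOR 1 = 0
n2 = B OR n1 = 1 OR 0 = 1
n5 = n2 XOR n1 = 1 XOR 0 = 1
n6 = n1 XOR D = 0 XOR 0 = 0
n7 = n5 AND n6 = 1 AND 0 = 0
n8 = n5 XNOR n1 = 1 XNOR 0 = 0
n9 = n5 XOR n8 = 1 XOR 0 = 1
n10 = n6 XOR n9 = 0 XOR 1 = 1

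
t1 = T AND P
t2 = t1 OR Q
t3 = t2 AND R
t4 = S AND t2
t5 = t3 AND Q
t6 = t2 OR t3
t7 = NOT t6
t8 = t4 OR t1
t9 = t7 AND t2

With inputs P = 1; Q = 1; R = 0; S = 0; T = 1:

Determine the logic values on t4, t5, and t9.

t4 = 0, t5 = 0, t9 = 0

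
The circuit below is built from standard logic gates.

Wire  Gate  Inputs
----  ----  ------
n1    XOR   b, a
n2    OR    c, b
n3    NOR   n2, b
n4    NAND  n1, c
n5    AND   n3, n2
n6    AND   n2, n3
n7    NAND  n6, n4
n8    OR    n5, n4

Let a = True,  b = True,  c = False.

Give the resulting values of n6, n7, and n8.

n6 = False, n7 = True, n8 = True

n1 = b XOR a = True XOR True = False
n2 = c OR b = False OR True = True
n3 = n2 NOR b = True NOR True = False
n4 = n1 NAND c = False NAND False = True
n5 = n3 AND n2 = False AND True = False
n6 = n2 AND n3 = True AND False = False
n7 = n6 NAND n4 = False NAND True = True
n8 = n5 OR n4 = False OR True = True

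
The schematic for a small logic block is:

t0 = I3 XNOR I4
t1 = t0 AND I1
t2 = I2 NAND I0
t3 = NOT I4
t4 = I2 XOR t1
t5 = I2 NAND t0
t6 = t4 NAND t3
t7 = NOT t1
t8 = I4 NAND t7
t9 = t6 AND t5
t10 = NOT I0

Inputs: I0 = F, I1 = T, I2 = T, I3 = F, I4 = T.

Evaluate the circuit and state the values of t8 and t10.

t8 = F  t10 = T

t0 = I3 XNOR I4 = F XNOR T = F
t1 = t0 AND I1 = F AND T = F
t7 = NOT t1 = NOT F = T
t8 = I4 NAND t7 = T NAND T = F
t10 = NOT I0 = NOT F = T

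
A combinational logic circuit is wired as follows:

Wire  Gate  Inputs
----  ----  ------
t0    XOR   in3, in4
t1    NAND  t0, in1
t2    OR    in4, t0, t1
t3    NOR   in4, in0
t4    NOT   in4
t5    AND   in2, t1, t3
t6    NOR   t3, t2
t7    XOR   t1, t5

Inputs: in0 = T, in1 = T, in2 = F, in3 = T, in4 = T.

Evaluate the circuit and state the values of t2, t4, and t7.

t2 = T; t4 = F; t7 = T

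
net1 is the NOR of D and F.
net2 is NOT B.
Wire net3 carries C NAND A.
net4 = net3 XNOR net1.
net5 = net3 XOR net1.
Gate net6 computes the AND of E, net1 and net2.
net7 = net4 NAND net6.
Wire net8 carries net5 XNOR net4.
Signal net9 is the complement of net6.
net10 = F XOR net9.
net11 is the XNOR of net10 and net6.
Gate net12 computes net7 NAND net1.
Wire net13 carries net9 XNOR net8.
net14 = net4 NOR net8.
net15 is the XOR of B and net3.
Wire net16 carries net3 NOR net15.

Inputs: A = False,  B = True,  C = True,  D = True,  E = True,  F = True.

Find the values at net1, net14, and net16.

net1 = False, net14 = True, net16 = False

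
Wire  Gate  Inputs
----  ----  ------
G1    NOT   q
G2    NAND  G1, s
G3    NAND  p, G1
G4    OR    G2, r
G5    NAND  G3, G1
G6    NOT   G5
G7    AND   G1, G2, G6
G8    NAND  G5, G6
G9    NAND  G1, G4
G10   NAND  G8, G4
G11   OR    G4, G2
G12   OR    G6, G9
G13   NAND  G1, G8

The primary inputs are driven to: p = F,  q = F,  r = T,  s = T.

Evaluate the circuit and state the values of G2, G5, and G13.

G2 = F  G5 = F  G13 = F

G1 = NOT q = NOT F = T
G2 = G1 NAND s = T NAND T = F
G3 = p NAND G1 = F NAND T = T
G5 = G3 NAND G1 = T NAND T = F
G6 = NOT G5 = NOT F = T
G8 = G5 NAND G6 = F NAND T = T
G13 = G1 NAND G8 = T NAND T = F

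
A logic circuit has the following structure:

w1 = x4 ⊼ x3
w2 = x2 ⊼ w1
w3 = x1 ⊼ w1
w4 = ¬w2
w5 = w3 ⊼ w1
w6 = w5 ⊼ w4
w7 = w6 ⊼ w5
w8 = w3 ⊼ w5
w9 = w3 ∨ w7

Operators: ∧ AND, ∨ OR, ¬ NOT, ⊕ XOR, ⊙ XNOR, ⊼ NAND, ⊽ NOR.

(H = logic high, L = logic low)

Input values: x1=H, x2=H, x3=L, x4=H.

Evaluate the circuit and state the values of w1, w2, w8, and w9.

w1 = x4 NAND x3 = H NAND L = H
w2 = x2 NAND w1 = H NAND H = L
w3 = x1 NAND w1 = H NAND H = L
w4 = NOT w2 = NOT L = H
w5 = w3 NAND w1 = L NAND H = H
w6 = w5 NAND w4 = H NAND H = L
w7 = w6 NAND w5 = L NAND H = H
w8 = w3 NAND w5 = L NAND H = H
w9 = w3 OR w7 = L OR H = H

w1 = H; w2 = L; w8 = H; w9 = H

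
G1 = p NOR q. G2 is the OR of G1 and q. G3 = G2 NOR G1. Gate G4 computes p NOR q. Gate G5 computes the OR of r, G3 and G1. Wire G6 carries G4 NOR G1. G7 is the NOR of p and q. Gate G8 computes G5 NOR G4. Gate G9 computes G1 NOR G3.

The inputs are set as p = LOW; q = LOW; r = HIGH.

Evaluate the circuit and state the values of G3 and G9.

G1 = p NOR q = LOW NOR LOW = HIGH
G2 = G1 OR q = HIGH OR LOW = HIGH
G3 = G2 NOR G1 = HIGH NOR HIGH = LOW
G9 = G1 NOR G3 = HIGH NOR LOW = LOW

G3 = LOW; G9 = LOW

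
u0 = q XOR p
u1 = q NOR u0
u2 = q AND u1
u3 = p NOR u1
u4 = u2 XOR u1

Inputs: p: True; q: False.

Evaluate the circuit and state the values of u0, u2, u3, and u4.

u0 = q XOR p = False XOR True = True
u1 = q NOR u0 = False NOR True = False
u2 = q AND u1 = False AND False = False
u3 = p NOR u1 = True NOR False = False
u4 = u2 XOR u1 = False XOR False = False

u0 = True, u2 = False, u3 = False, u4 = False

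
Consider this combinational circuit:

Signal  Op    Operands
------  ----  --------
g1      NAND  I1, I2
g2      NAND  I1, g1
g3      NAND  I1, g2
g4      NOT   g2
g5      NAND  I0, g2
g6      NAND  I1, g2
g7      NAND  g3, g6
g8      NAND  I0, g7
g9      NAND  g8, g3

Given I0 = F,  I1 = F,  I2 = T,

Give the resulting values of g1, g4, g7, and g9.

g1 = T; g4 = F; g7 = F; g9 = F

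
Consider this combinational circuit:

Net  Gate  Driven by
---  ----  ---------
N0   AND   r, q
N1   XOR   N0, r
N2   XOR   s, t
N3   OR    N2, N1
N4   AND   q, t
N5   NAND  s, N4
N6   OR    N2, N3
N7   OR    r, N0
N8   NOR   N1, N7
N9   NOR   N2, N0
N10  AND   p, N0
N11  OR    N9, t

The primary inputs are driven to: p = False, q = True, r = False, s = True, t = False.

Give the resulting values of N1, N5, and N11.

N0 = r AND q = False AND True = False
N1 = N0 XOR r = False XOR False = False
N2 = s XOR t = True XOR False = True
N4 = q AND t = True AND False = False
N5 = s NAND N4 = True NAND False = True
N9 = N2 NOR N0 = True NOR False = False
N11 = N9 OR t = False OR False = False

N1 = False, N5 = True, N11 = False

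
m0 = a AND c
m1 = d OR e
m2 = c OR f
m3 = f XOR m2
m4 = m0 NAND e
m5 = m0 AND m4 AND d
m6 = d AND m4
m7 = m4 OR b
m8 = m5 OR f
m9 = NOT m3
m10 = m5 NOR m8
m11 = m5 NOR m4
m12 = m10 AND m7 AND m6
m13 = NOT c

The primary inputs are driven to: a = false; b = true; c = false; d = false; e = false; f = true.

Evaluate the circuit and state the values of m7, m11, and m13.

m7 = true  m11 = false  m13 = true

m0 = a AND c = false AND false = false
m4 = m0 NAND e = false NAND false = true
m5 = m0 AND m4 AND d = false AND true AND false = false
m7 = m4 OR b = true OR true = true
m11 = m5 NOR m4 = false NOR true = false
m13 = NOT c = NOT false = true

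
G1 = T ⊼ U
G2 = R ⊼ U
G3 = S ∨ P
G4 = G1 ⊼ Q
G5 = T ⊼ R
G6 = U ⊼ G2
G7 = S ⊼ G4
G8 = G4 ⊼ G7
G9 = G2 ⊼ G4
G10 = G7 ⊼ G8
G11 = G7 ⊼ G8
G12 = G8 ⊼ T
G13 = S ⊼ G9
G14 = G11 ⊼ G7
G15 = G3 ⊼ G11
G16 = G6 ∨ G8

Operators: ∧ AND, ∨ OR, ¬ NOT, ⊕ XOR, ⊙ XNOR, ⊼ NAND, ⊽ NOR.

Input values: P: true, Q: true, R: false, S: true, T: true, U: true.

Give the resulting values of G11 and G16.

G11 = true; G16 = true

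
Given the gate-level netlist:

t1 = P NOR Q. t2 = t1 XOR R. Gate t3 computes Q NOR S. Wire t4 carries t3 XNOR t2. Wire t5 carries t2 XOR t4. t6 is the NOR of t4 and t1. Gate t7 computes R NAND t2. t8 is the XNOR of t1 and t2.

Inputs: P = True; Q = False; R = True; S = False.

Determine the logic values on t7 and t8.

t7 = False; t8 = False

t1 = P NOR Q = True NOR False = False
t2 = t1 XOR R = False XOR True = True
t7 = R NAND t2 = True NAND True = False
t8 = t1 XNOR t2 = False XNOR True = False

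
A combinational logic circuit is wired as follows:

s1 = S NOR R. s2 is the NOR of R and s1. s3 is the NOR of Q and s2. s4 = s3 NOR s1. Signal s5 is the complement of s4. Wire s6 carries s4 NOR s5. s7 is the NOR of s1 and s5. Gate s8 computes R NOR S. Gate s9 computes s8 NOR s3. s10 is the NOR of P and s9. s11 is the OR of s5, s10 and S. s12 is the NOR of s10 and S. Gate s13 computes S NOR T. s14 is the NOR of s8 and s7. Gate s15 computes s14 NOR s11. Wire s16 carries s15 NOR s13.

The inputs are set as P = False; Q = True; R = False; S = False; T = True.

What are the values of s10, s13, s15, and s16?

s10 = True, s13 = False, s15 = False, s16 = True

s1 = S NOR R = False NOR False = True
s2 = R NOR s1 = False NOR True = False
s3 = Q NOR s2 = True NOR False = False
s4 = s3 NOR s1 = False NOR True = False
s5 = NOT s4 = NOT False = True
s7 = s1 NOR s5 = True NOR True = False
s8 = R NOR S = False NOR False = True
s9 = s8 NOR s3 = True NOR False = False
s10 = P NOR s9 = False NOR False = True
s11 = s5 OR s10 OR S = True OR True OR False = True
s13 = S NOR T = False NOR True = False
s14 = s8 NOR s7 = True NOR False = False
s15 = s14 NOR s11 = False NOR True = False
s16 = s15 NOR s13 = False NOR False = True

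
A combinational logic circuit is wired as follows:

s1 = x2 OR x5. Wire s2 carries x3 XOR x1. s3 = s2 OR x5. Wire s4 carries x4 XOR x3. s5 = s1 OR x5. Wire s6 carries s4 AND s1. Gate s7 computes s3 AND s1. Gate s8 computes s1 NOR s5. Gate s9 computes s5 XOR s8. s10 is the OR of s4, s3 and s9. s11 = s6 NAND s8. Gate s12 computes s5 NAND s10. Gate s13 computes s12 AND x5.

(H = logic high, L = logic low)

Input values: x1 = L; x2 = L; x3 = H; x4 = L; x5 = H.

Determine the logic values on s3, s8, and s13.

s1 = x2 OR x5 = L OR H = H
s2 = x3 XOR x1 = H XOR L = H
s3 = s2 OR x5 = H OR H = H
s4 = x4 XOR x3 = L XOR H = H
s5 = s1 OR x5 = H OR H = H
s8 = s1 NOR s5 = H NOR H = L
s9 = s5 XOR s8 = H XOR L = H
s10 = s4 OR s3 OR s9 = H OR H OR H = H
s12 = s5 NAND s10 = H NAND H = L
s13 = s12 AND x5 = L AND H = L

s3 = H; s8 = L; s13 = L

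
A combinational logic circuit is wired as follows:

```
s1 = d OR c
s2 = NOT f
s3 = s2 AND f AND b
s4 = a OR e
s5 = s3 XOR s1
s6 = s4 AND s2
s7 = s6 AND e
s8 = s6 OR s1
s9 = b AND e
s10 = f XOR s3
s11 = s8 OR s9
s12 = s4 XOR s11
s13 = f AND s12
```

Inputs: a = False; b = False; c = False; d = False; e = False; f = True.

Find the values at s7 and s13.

s1 = d OR c = False OR False = False
s2 = NOT f = NOT True = False
s4 = a OR e = False OR False = False
s6 = s4 AND s2 = False AND False = False
s7 = s6 AND e = False AND False = False
s8 = s6 OR s1 = False OR False = False
s9 = b AND e = False AND False = False
s11 = s8 OR s9 = False OR False = False
s12 = s4 XOR s11 = False XOR False = False
s13 = f AND s12 = True AND False = False

s7 = False  s13 = False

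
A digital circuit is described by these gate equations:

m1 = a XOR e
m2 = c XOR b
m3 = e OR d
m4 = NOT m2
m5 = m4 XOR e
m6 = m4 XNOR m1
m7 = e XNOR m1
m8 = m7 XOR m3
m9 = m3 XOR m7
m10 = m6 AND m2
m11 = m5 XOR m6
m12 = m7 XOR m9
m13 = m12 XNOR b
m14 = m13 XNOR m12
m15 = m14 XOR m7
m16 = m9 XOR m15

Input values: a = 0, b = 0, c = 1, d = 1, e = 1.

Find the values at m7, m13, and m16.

m1 = a XOR e = 0 XOR 1 = 1
m3 = e OR d = 1 OR 1 = 1
m7 = e XNOR m1 = 1 XNOR 1 = 1
m9 = m3 XOR m7 = 1 XOR 1 = 0
m12 = m7 XOR m9 = 1 XOR 0 = 1
m13 = m12 XNOR b = 1 XNOR 0 = 0
m14 = m13 XNOR m12 = 0 XNOR 1 = 0
m15 = m14 XOR m7 = 0 XOR 1 = 1
m16 = m9 XOR m15 = 0 XOR 1 = 1

m7 = 1, m13 = 0, m16 = 1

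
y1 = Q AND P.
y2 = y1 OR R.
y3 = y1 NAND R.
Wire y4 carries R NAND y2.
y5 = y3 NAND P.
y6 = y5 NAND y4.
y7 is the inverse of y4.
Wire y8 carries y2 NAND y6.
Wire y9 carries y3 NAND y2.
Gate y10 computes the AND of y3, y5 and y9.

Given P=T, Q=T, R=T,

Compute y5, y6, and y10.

y5 = T, y6 = T, y10 = F

y1 = Q AND P = T AND T = T
y2 = y1 OR R = T OR T = T
y3 = y1 NAND R = T NAND T = F
y4 = R NAND y2 = T NAND T = F
y5 = y3 NAND P = F NAND T = T
y6 = y5 NAND y4 = T NAND F = T
y9 = y3 NAND y2 = F NAND T = T
y10 = y3 AND y5 AND y9 = F AND T AND T = F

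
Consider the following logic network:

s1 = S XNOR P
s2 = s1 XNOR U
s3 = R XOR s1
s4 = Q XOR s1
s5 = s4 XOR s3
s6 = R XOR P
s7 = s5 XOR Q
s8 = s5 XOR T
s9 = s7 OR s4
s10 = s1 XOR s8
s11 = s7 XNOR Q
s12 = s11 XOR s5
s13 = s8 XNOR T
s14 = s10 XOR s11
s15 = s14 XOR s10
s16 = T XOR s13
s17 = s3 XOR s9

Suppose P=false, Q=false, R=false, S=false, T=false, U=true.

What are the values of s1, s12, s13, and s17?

s1 = true, s12 = true, s13 = true, s17 = false

s1 = S XNOR P = false XNOR false = true
s3 = R XOR s1 = false XOR true = true
s4 = Q XOR s1 = false XOR true = true
s5 = s4 XOR s3 = true XOR true = false
s7 = s5 XOR Q = false XOR false = false
s8 = s5 XOR T = false XOR false = false
s9 = s7 OR s4 = false OR true = true
s11 = s7 XNOR Q = false XNOR false = true
s12 = s11 XOR s5 = true XOR false = true
s13 = s8 XNOR T = false XNOR false = true
s17 = s3 XOR s9 = true XOR true = false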